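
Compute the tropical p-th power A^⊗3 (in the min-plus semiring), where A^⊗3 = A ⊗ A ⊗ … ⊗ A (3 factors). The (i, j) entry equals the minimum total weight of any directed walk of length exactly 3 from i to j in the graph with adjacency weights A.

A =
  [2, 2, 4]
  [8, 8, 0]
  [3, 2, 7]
A^⊗3 =
  [5, 4, 4]
  [5, 5, 2]
  [5, 4, 5]

Each entry (A^⊗3)_ij equals the minimum over all length-3 walks i = v_0 → v_1 → … → v_3 = j of Σ_t A[v_t][v_{t+1}]. For example, for (i, j) = (0, 2) we minimise over 9 possible intermediate vertex sequences; the minimum is 4, attained along the walk 0 → 0 → 1 → 2.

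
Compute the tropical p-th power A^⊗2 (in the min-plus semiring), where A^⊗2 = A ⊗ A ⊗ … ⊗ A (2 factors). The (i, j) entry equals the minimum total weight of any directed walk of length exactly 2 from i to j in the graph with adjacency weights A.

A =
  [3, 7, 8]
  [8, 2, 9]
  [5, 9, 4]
A^⊗2 =
  [6, 9, 11]
  [10, 4, 11]
  [8, 11, 8]

Each entry (A^⊗2)_ij equals the minimum over all length-2 walks i = v_0 → v_1 → … → v_2 = j of Σ_t A[v_t][v_{t+1}]. For example, for (i, j) = (0, 2) we minimise over 3 possible intermediate vertex sequences; the minimum is 11, attained along the walk 0 → 0 → 2.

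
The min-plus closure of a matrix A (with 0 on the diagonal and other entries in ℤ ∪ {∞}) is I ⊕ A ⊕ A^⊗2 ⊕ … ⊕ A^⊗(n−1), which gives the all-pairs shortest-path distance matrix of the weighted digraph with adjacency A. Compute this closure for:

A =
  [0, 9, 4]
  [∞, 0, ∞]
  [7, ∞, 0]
Closure =
  [0, 9, 4]
  [∞, 0, ∞]
  [7, 16, 0]

This is the Floyd-Warshall all-pairs shortest-path computation. For each intermediate vertex k = 0, 1, …, 2, update dist[i][j] ← min(dist[i][j], dist[i][k] + dist[k][j]). The final matrix gives, for each (i, j), the minimum total weight of any directed path from i to j (possibly empty when i = j).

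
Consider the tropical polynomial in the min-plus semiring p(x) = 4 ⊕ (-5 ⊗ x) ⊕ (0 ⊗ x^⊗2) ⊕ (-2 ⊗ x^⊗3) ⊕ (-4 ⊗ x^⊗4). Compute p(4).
p(4) = -1

A tropical monomial a ⊗ x^⊗i evaluates to a + i · x. Evaluating each term at x = 4:
  Term 0 contributes 4 + 0 · 4 = 4
  Term 1 contributes -5 + 1 · 4 = -1
  Term 2 contributes 0 + 2 · 4 = 8
  Term 3 contributes -2 + 3 · 4 = 10
  Term 4 contributes -4 + 4 · 4 = 12
p(4) = ⊕ of these = min[4, -1, 8, 10, 12] = -1.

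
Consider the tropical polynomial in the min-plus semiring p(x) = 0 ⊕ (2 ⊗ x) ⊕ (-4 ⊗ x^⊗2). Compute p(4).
p(4) = 0

A tropical monomial a ⊗ x^⊗i evaluates to a + i · x. Evaluating each term at x = 4:
  Term 0 contributes 0 + 0 · 4 = 0
  Term 1 contributes 2 + 1 · 4 = 6
  Term 2 contributes -4 + 2 · 4 = 4
p(4) = ⊕ of these = min[0, 6, 4] = 0.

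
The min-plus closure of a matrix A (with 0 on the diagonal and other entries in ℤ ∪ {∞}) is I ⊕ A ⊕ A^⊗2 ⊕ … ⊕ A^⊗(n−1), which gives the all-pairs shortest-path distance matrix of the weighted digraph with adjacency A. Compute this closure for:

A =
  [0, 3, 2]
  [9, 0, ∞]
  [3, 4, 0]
Closure =
  [0, 3, 2]
  [9, 0, 11]
  [3, 4, 0]

This is the Floyd-Warshall all-pairs shortest-path computation. For each intermediate vertex k = 0, 1, …, 2, update dist[i][j] ← min(dist[i][j], dist[i][k] + dist[k][j]). The final matrix gives, for each (i, j), the minimum total weight of any directed path from i to j (possibly empty when i = j).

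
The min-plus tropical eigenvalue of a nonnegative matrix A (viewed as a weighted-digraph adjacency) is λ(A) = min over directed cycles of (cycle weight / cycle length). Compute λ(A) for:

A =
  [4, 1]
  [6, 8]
λ(A) = 7/2

Enumerate directed cycles and compute their means (weight / length). Sample:
  cycle 0 → 0: weight = 4, length = 1, mean = 4/1 ≈ 4.000
  cycle 1 → 1: weight = 8, length = 1, mean = 8/1 ≈ 8.000
  cycle 0 → 1 → 0: weight = 7, length = 2, mean = 7/2 ≈ 3.500
  cycle 1 → 0 → 1: weight = 7, length = 2, mean = 7/2 ≈ 3.500
Minimum mean = 3.500, attained e.g. along the cycle 0 → 1 → 0 with weight 7 and length 2. So λ(A) = 7/2 = 7/2.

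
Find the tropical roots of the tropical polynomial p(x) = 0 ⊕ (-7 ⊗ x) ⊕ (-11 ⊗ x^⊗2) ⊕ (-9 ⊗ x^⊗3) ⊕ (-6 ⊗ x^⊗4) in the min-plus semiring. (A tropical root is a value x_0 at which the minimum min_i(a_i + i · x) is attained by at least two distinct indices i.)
Roots: {-3, -2, 4, 7}

Each tropical root is a break point of the lower envelope of the lines y = a_i + i · x (there are 5 lines, with slopes 0, 1, ..., 4). Only the lines that attain the minimum somewhere contribute to roots; other lines are dominated. Here the surviving (envelope) indices are i = 4, i = 3, i = 2, i = 1, i = 0.
Intersections between consecutive envelope lines give the roots: for adjacent envelope indices i < j the intersection is x = (a_i − a_j) / (j − i). Reading off the sorted break points: {-3, -2, 4, 7}.
Verification: at each break x_0, at least two indices attain the minimum of min_i(a_i + i · x_0).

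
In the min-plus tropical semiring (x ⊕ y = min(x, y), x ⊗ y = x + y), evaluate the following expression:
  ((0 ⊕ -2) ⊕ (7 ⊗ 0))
((0 ⊕ -2) ⊕ (7 ⊗ 0)) = -2

Expand innermost to outermost. Recall ⊕ takes the minimum of its arguments and ⊗ takes their sum. Working out the expression ((0 ⊕ -2) ⊕ (7 ⊗ 0)) gives -2.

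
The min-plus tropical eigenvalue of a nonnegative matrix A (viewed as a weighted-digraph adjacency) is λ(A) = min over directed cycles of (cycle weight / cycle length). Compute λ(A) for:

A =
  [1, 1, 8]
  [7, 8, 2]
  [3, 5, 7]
λ(A) = 1

Enumerate directed cycles and compute their means (weight / length). Sample:
  cycle 0 → 0: weight = 1, length = 1, mean = 1/1 ≈ 1.000
  cycle 1 → 1: weight = 8, length = 1, mean = 8/1 ≈ 8.000
  cycle 2 → 2: weight = 7, length = 1, mean = 7/1 ≈ 7.000
  cycle 0 → 1 → 0: weight = 8, length = 2, mean = 8/2 ≈ 4.000
  cycle 0 → 2 → 0: weight = 11, length = 2, mean = 11/2 ≈ 5.500
  cycle 1 → 0 → 1: weight = 8, length = 2, mean = 8/2 ≈ 4.000
Minimum mean = 1.000, attained e.g. along the cycle 0 → 0 with weight 1 and length 1. So λ(A) = 1/1 = 1.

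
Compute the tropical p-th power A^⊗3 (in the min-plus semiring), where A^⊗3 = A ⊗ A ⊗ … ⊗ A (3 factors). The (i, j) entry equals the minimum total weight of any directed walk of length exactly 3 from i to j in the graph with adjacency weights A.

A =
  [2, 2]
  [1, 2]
A^⊗3 =
  [5, 5]
  [4, 5]

Each entry (A^⊗3)_ij equals the minimum over all length-3 walks i = v_0 → v_1 → … → v_3 = j of Σ_t A[v_t][v_{t+1}]. For example, for (i, j) = (0, 1) we minimise over 4 possible intermediate vertex sequences; the minimum is 5, attained along the walk 0 → 1 → 0 → 1.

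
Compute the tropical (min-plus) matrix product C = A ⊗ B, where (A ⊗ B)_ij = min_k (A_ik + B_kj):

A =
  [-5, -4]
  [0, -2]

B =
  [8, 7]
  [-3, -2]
A ⊗ B =
  [-7, -6]
  [-5, -4]

Apply the min-plus product entry-by-entry:
  C[0][0] = min over k of (A[0][0] + B[0][0] = -5 + 8 = 3, A[0][1] + B[1][0] = -4 + -3 = -7) = -7 (attained at k = 1)
  C[0][1] = min over k of (A[0][0] + B[0][1] = -5 + 7 = 2, A[0][1] + B[1][1] = -4 + -2 = -6) = -6 (attained at k = 1)
  C[1][0] = min over k of (A[1][0] + B[0][0] = 0 + 8 = 8, A[1][1] + B[1][0] = -2 + -3 = -5) = -5 (attained at k = 1)
  C[1][1] = min over k of (A[1][0] + B[0][1] = 0 + 7 = 7, A[1][1] + B[1][1] = -2 + -2 = -4) = -4 (attained at k = 1)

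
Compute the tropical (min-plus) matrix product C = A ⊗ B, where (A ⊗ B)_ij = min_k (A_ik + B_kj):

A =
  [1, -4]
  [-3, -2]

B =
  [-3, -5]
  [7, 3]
A ⊗ B =
  [-2, -4]
  [-6, -8]

Apply the min-plus product entry-by-entry:
  C[0][0] = min over k of (A[0][0] + B[0][0] = 1 + -3 = -2, A[0][1] + B[1][0] = -4 + 7 = 3) = -2 (attained at k = 0)
  C[0][1] = min over k of (A[0][0] + B[0][1] = 1 + -5 = -4, A[0][1] + B[1][1] = -4 + 3 = -1) = -4 (attained at k = 0)
  C[1][0] = min over k of (A[1][0] + B[0][0] = -3 + -3 = -6, A[1][1] + B[1][0] = -2 + 7 = 5) = -6 (attained at k = 0)
  C[1][1] = min over k of (A[1][0] + B[0][1] = -3 + -5 = -8, A[1][1] + B[1][1] = -2 + 3 = 1) = -8 (attained at k = 0)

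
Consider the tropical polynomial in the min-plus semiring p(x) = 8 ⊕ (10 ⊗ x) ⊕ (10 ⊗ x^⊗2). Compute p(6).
p(6) = 8

A tropical monomial a ⊗ x^⊗i evaluates to a + i · x. Evaluating each term at x = 6:
  Term 0 contributes 8 + 0 · 6 = 8
  Term 1 contributes 10 + 1 · 6 = 16
  Term 2 contributes 10 + 2 · 6 = 22
p(6) = ⊕ of these = min[8, 16, 22] = 8.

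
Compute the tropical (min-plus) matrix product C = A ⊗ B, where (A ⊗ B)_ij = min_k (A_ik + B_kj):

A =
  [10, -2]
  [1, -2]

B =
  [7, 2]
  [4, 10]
A ⊗ B =
  [2, 8]
  [2, 3]

Apply the min-plus product entry-by-entry:
  C[0][0] = min over k of (A[0][0] + B[0][0] = 10 + 7 = 17, A[0][1] + B[1][0] = -2 + 4 = 2) = 2 (attained at k = 1)
  C[0][1] = min over k of (A[0][0] + B[0][1] = 10 + 2 = 12, A[0][1] + B[1][1] = -2 + 10 = 8) = 8 (attained at k = 1)
  C[1][0] = min over k of (A[1][0] + B[0][0] = 1 + 7 = 8, A[1][1] + B[1][0] = -2 + 4 = 2) = 2 (attained at k = 1)
  C[1][1] = min over k of (A[1][0] + B[0][1] = 1 + 2 = 3, A[1][1] + B[1][1] = -2 + 10 = 8) = 3 (attained at k = 0)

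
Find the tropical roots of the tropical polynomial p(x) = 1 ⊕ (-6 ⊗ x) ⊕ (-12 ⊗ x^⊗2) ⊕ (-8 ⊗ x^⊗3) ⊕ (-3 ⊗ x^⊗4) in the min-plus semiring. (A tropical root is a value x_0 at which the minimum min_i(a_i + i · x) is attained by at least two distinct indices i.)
Roots: {-5, -4, 6, 7}

Each tropical root is a break point of the lower envelope of the lines y = a_i + i · x (there are 5 lines, with slopes 0, 1, ..., 4). Only the lines that attain the minimum somewhere contribute to roots; other lines are dominated. Here the surviving (envelope) indices are i = 4, i = 3, i = 2, i = 1, i = 0.
Intersections between consecutive envelope lines give the roots: for adjacent envelope indices i < j the intersection is x = (a_i − a_j) / (j − i). Reading off the sorted break points: {-5, -4, 6, 7}.
Verification: at each break x_0, at least two indices attain the minimum of min_i(a_i + i · x_0).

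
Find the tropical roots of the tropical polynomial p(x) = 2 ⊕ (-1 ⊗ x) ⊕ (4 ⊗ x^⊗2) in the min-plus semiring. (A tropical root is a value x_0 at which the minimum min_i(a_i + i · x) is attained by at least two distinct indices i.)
Roots: {-5, 3}

Each tropical root is a break point of the lower envelope of the lines y = a_i + i · x (there are 3 lines, with slopes 0, 1, ..., 2). Only the lines that attain the minimum somewhere contribute to roots; other lines are dominated. Here the surviving (envelope) indices are i = 2, i = 1, i = 0.
Intersections between consecutive envelope lines give the roots: for adjacent envelope indices i < j the intersection is x = (a_i − a_j) / (j − i). Reading off the sorted break points: {-5, 3}.
Verification: at each break x_0, at least two indices attain the minimum of min_i(a_i + i · x_0).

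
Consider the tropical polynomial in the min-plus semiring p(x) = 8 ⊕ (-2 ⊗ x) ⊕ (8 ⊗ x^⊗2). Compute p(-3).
p(-3) = -5

A tropical monomial a ⊗ x^⊗i evaluates to a + i · x. Evaluating each term at x = -3:
  Term 0 contributes 8 + 0 · -3 = 8
  Term 1 contributes -2 + 1 · -3 = -5
  Term 2 contributes 8 + 2 · -3 = 2
p(-3) = ⊕ of these = min[8, -5, 2] = -5.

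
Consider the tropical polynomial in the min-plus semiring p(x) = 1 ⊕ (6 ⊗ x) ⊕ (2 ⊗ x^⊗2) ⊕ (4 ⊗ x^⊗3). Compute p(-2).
p(-2) = -2

A tropical monomial a ⊗ x^⊗i evaluates to a + i · x. Evaluating each term at x = -2:
  Term 0 contributes 1 + 0 · -2 = 1
  Term 1 contributes 6 + 1 · -2 = 4
  Term 2 contributes 2 + 2 · -2 = -2
  Term 3 contributes 4 + 3 · -2 = -2
p(-2) = ⊕ of these = min[1, 4, -2, -2] = -2.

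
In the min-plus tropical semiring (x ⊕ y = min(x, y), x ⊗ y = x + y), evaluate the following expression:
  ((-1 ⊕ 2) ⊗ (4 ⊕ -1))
((-1 ⊕ 2) ⊗ (4 ⊕ -1)) = -2

Expand innermost to outermost. Recall ⊕ takes the minimum of its arguments and ⊗ takes their sum. Working out the expression ((-1 ⊕ 2) ⊗ (4 ⊕ -1)) gives -2.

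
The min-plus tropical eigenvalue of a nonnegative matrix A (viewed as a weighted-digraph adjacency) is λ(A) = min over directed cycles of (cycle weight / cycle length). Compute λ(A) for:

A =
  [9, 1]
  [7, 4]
λ(A) = 4

Enumerate directed cycles and compute their means (weight / length). Sample:
  cycle 0 → 0: weight = 9, length = 1, mean = 9/1 ≈ 9.000
  cycle 1 → 1: weight = 4, length = 1, mean = 4/1 ≈ 4.000
  cycle 0 → 1 → 0: weight = 8, length = 2, mean = 8/2 ≈ 4.000
  cycle 1 → 0 → 1: weight = 8, length = 2, mean = 8/2 ≈ 4.000
Minimum mean = 4.000, attained e.g. along the cycle 1 → 1 with weight 4 and length 1. So λ(A) = 4/1 = 4.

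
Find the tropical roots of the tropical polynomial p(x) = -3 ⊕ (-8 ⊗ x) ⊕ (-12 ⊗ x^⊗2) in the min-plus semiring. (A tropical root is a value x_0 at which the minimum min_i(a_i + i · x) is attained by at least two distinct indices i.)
Roots: {4, 5}

Each tropical root is a break point of the lower envelope of the lines y = a_i + i · x (there are 3 lines, with slopes 0, 1, ..., 2). Only the lines that attain the minimum somewhere contribute to roots; other lines are dominated. Here the surviving (envelope) indices are i = 2, i = 1, i = 0.
Intersections between consecutive envelope lines give the roots: for adjacent envelope indices i < j the intersection is x = (a_i − a_j) / (j − i). Reading off the sorted break points: {4, 5}.
Verification: at each break x_0, at least two indices attain the minimum of min_i(a_i + i · x_0).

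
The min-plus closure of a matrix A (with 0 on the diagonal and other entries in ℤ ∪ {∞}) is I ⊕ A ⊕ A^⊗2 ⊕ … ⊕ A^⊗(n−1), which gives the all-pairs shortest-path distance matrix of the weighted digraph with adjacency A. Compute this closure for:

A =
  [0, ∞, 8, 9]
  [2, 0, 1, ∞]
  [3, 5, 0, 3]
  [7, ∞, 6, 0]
Closure =
  [0, 13, 8, 9]
  [2, 0, 1, 4]
  [3, 5, 0, 3]
  [7, 11, 6, 0]

This is the Floyd-Warshall all-pairs shortest-path computation. For each intermediate vertex k = 0, 1, …, 3, update dist[i][j] ← min(dist[i][j], dist[i][k] + dist[k][j]). The final matrix gives, for each (i, j), the minimum total weight of any directed path from i to j (possibly empty when i = j).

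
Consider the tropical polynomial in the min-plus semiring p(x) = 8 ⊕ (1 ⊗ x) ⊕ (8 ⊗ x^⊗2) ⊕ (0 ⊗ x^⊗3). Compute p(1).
p(1) = 2

A tropical monomial a ⊗ x^⊗i evaluates to a + i · x. Evaluating each term at x = 1:
  Term 0 contributes 8 + 0 · 1 = 8
  Term 1 contributes 1 + 1 · 1 = 2
  Term 2 contributes 8 + 2 · 1 = 10
  Term 3 contributes 0 + 3 · 1 = 3
p(1) = ⊕ of these = min[8, 2, 10, 3] = 2.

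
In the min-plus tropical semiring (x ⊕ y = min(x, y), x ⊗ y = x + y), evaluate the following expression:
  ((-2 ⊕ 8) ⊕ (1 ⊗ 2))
((-2 ⊕ 8) ⊕ (1 ⊗ 2)) = -2

Expand innermost to outermost. Recall ⊕ takes the minimum of its arguments and ⊗ takes their sum. Working out the expression ((-2 ⊕ 8) ⊕ (1 ⊗ 2)) gives -2.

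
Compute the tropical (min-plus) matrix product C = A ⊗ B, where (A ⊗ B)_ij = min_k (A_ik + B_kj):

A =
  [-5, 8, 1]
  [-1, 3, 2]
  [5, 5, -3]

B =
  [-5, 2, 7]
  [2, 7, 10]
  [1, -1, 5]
A ⊗ B =
  [-10, -3, 2]
  [-6, 1, 6]
  [-2, -4, 2]

Apply the min-plus product entry-by-entry:
  C[0][0] = min over k of (A[0][0] + B[0][0] = -5 + -5 = -10, A[0][1] + B[1][0] = 8 + 2 = 10, A[0][2] + B[2][0] = 1 + 1 = 2) = -10 (attained at k = 0)
  C[0][1] = min over k of (A[0][0] + B[0][1] = -5 + 2 = -3, A[0][1] + B[1][1] = 8 + 7 = 15, A[0][2] + B[2][1] = 1 + -1 = 0) = -3 (attained at k = 0)
  C[0][2] = min over k of (A[0][0] + B[0][2] = -5 + 7 = 2, A[0][1] + B[1][2] = 8 + 10 = 18, A[0][2] + B[2][2] = 1 + 5 = 6) = 2 (attained at k = 0)
  C[1][0] = min over k of (A[1][0] + B[0][0] = -1 + -5 = -6, A[1][1] + B[1][0] = 3 + 2 = 5, A[1][2] + B[2][0] = 2 + 1 = 3) = -6 (attained at k = 0)
  C[1][1] = min over k of (A[1][0] + B[0][1] = -1 + 2 = 1, A[1][1] + B[1][1] = 3 + 7 = 10, A[1][2] + B[2][1] = 2 + -1 = 1) = 1 (attained at k = 0)
  C[1][2] = min over k of (A[1][0] + B[0][2] = -1 + 7 = 6, A[1][1] + B[1][2] = 3 + 10 = 13, A[1][2] + B[2][2] = 2 + 5 = 7) = 6 (attained at k = 0)
  C[2][0] = min over k of (A[2][0] + B[0][0] = 5 + -5 = 0, A[2][1] + B[1][0] = 5 + 2 = 7, A[2][2] + B[2][0] = -3 + 1 = -2) = -2 (attained at k = 2)
  C[2][1] = min over k of (A[2][0] + B[0][1] = 5 + 2 = 7, A[2][1] + B[1][1] = 5 + 7 = 12, A[2][2] + B[2][1] = -3 + -1 = -4) = -4 (attained at k = 2)
  C[2][2] = min over k of (A[2][0] + B[0][2] = 5 + 7 = 12, A[2][1] + B[1][2] = 5 + 10 = 15, A[2][2] + B[2][2] = -3 + 5 = 2) = 2 (attained at k = 2)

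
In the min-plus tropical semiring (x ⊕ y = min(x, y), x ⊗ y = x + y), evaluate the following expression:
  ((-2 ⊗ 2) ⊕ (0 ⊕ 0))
((-2 ⊗ 2) ⊕ (0 ⊕ 0)) = 0

Expand innermost to outermost. Recall ⊕ takes the minimum of its arguments and ⊗ takes their sum. Working out the expression ((-2 ⊗ 2) ⊕ (0 ⊕ 0)) gives 0.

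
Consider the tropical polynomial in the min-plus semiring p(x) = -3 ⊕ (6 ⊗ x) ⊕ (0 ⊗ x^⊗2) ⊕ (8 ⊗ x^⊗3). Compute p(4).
p(4) = -3

A tropical monomial a ⊗ x^⊗i evaluates to a + i · x. Evaluating each term at x = 4:
  Term 0 contributes -3 + 0 · 4 = -3
  Term 1 contributes 6 + 1 · 4 = 10
  Term 2 contributes 0 + 2 · 4 = 8
  Term 3 contributes 8 + 3 · 4 = 20
p(4) = ⊕ of these = min[-3, 10, 8, 20] = -3.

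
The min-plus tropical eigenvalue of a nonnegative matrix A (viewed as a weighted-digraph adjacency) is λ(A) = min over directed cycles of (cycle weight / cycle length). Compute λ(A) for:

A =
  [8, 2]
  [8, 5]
λ(A) = 5

Enumerate directed cycles and compute their means (weight / length). Sample:
  cycle 0 → 0: weight = 8, length = 1, mean = 8/1 ≈ 8.000
  cycle 1 → 1: weight = 5, length = 1, mean = 5/1 ≈ 5.000
  cycle 0 → 1 → 0: weight = 10, length = 2, mean = 10/2 ≈ 5.000
  cycle 1 → 0 → 1: weight = 10, length = 2, mean = 10/2 ≈ 5.000
Minimum mean = 5.000, attained e.g. along the cycle 1 → 1 with weight 5 and length 1. So λ(A) = 5/1 = 5.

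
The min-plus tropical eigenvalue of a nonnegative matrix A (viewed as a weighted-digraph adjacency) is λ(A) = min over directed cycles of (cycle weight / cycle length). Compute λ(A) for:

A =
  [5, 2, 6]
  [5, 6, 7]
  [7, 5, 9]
λ(A) = 7/2

Enumerate directed cycles and compute their means (weight / length). Sample:
  cycle 0 → 0: weight = 5, length = 1, mean = 5/1 ≈ 5.000
  cycle 1 → 1: weight = 6, length = 1, mean = 6/1 ≈ 6.000
  cycle 2 → 2: weight = 9, length = 1, mean = 9/1 ≈ 9.000
  cycle 0 → 1 → 0: weight = 7, length = 2, mean = 7/2 ≈ 3.500
  cycle 0 → 2 → 0: weight = 13, length = 2, mean = 13/2 ≈ 6.500
  cycle 1 → 0 → 1: weight = 7, length = 2, mean = 7/2 ≈ 3.500
Minimum mean = 3.500, attained e.g. along the cycle 0 → 1 → 0 with weight 7 and length 2. So λ(A) = 7/2 = 7/2.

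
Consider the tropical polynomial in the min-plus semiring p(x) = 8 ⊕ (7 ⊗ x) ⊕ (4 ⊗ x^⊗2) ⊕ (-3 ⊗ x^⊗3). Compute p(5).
p(5) = 8

A tropical monomial a ⊗ x^⊗i evaluates to a + i · x. Evaluating each term at x = 5:
  Term 0 contributes 8 + 0 · 5 = 8
  Term 1 contributes 7 + 1 · 5 = 12
  Term 2 contributes 4 + 2 · 5 = 14
  Term 3 contributes -3 + 3 · 5 = 12
p(5) = ⊕ of these = min[8, 12, 14, 12] = 8.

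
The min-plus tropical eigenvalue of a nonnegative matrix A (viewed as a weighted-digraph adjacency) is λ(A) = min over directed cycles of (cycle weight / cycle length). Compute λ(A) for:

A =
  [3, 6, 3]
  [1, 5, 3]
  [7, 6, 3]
λ(A) = 3

Enumerate directed cycles and compute their means (weight / length). Sample:
  cycle 0 → 0: weight = 3, length = 1, mean = 3/1 ≈ 3.000
  cycle 1 → 1: weight = 5, length = 1, mean = 5/1 ≈ 5.000
  cycle 2 → 2: weight = 3, length = 1, mean = 3/1 ≈ 3.000
  cycle 0 → 1 → 0: weight = 7, length = 2, mean = 7/2 ≈ 3.500
  cycle 0 → 2 → 0: weight = 10, length = 2, mean = 10/2 ≈ 5.000
  cycle 1 → 0 → 1: weight = 7, length = 2, mean = 7/2 ≈ 3.500
Minimum mean = 3.000, attained e.g. along the cycle 0 → 0 with weight 3 and length 1. So λ(A) = 3/1 = 3.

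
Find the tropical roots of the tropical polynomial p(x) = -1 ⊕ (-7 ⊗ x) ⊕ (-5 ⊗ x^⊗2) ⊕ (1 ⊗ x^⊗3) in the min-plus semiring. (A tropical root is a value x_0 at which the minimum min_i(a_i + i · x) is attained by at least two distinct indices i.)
Roots: {-6, -2, 6}

Each tropical root is a break point of the lower envelope of the lines y = a_i + i · x (there are 4 lines, with slopes 0, 1, ..., 3). Only the lines that attain the minimum somewhere contribute to roots; other lines are dominated. Here the surviving (envelope) indices are i = 3, i = 2, i = 1, i = 0.
Intersections between consecutive envelope lines give the roots: for adjacent envelope indices i < j the intersection is x = (a_i − a_j) / (j − i). Reading off the sorted break points: {-6, -2, 6}.
Verification: at each break x_0, at least two indices attain the minimum of min_i(a_i + i · x_0).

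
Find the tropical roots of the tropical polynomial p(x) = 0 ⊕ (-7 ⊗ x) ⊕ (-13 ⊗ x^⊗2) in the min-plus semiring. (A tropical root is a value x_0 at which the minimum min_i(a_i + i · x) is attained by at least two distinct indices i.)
Roots: {6, 7}

Each tropical root is a break point of the lower envelope of the lines y = a_i + i · x (there are 3 lines, with slopes 0, 1, ..., 2). Only the lines that attain the minimum somewhere contribute to roots; other lines are dominated. Here the surviving (envelope) indices are i = 2, i = 1, i = 0.
Intersections between consecutive envelope lines give the roots: for adjacent envelope indices i < j the intersection is x = (a_i − a_j) / (j − i). Reading off the sorted break points: {6, 7}.
Verification: at each break x_0, at least two indices attain the minimum of min_i(a_i + i · x_0).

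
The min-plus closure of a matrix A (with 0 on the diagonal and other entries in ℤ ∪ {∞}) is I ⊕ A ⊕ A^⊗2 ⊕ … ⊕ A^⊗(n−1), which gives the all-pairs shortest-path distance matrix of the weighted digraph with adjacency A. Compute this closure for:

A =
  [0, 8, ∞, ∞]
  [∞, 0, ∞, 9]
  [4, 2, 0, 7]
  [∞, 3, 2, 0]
Closure =
  [0, 8, 19, 17]
  [15, 0, 11, 9]
  [4, 2, 0, 7]
  [6, 3, 2, 0]

This is the Floyd-Warshall all-pairs shortest-path computation. For each intermediate vertex k = 0, 1, …, 3, update dist[i][j] ← min(dist[i][j], dist[i][k] + dist[k][j]). The final matrix gives, for each (i, j), the minimum total weight of any directed path from i to j (possibly empty when i = j).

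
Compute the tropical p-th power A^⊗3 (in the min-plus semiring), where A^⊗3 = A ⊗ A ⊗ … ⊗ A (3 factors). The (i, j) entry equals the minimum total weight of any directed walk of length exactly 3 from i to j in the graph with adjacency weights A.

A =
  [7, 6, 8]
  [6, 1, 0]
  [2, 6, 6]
A^⊗3 =
  [8, 8, 7]
  [3, 3, 2]
  [8, 8, 7]

Each entry (A^⊗3)_ij equals the minimum over all length-3 walks i = v_0 → v_1 → … → v_3 = j of Σ_t A[v_t][v_{t+1}]. For example, for (i, j) = (0, 2) we minimise over 9 possible intermediate vertex sequences; the minimum is 7, attained along the walk 0 → 1 → 1 → 2.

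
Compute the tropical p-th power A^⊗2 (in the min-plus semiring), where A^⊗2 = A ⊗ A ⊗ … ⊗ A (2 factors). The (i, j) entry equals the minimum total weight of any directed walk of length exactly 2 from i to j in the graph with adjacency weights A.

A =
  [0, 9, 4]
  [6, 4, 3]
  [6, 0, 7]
A^⊗2 =
  [0, 4, 4]
  [6, 3, 7]
  [6, 4, 3]

Each entry (A^⊗2)_ij equals the minimum over all length-2 walks i = v_0 → v_1 → … → v_2 = j of Σ_t A[v_t][v_{t+1}]. For example, for (i, j) = (0, 2) we minimise over 3 possible intermediate vertex sequences; the minimum is 4, attained along the walk 0 → 0 → 2.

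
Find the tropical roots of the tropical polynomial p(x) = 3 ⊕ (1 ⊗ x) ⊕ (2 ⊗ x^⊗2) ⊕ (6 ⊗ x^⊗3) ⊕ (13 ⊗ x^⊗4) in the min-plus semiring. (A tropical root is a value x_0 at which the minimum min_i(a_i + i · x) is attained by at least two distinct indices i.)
Roots: {-7, -4, -1, 2}

Each tropical root is a break point of the lower envelope of the lines y = a_i + i · x (there are 5 lines, with slopes 0, 1, ..., 4). Only the lines that attain the minimum somewhere contribute to roots; other lines are dominated. Here the surviving (envelope) indices are i = 4, i = 3, i = 2, i = 1, i = 0.
Intersections between consecutive envelope lines give the roots: for adjacent envelope indices i < j the intersection is x = (a_i − a_j) / (j − i). Reading off the sorted break points: {-7, -4, -1, 2}.
Verification: at each break x_0, at least two indices attain the minimum of min_i(a_i + i · x_0).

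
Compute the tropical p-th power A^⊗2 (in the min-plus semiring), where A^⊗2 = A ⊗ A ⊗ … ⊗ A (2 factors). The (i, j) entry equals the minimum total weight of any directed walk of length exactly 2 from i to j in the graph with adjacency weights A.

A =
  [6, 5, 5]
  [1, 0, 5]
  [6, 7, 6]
A^⊗2 =
  [6, 5, 10]
  [1, 0, 5]
  [8, 7, 11]

Each entry (A^⊗2)_ij equals the minimum over all length-2 walks i = v_0 → v_1 → … → v_2 = j of Σ_t A[v_t][v_{t+1}]. For example, for (i, j) = (0, 2) we minimise over 3 possible intermediate vertex sequences; the minimum is 10, attained along the walk 0 → 1 → 2.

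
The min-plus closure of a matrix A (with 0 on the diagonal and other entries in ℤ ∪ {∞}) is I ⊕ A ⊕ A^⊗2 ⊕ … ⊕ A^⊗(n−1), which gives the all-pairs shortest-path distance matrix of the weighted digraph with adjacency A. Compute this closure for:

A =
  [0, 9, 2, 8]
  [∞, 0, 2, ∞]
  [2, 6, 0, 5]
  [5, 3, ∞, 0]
Closure =
  [0, 8, 2, 7]
  [4, 0, 2, 7]
  [2, 6, 0, 5]
  [5, 3, 5, 0]

This is the Floyd-Warshall all-pairs shortest-path computation. For each intermediate vertex k = 0, 1, …, 3, update dist[i][j] ← min(dist[i][j], dist[i][k] + dist[k][j]). The final matrix gives, for each (i, j), the minimum total weight of any directed path from i to j (possibly empty when i = j).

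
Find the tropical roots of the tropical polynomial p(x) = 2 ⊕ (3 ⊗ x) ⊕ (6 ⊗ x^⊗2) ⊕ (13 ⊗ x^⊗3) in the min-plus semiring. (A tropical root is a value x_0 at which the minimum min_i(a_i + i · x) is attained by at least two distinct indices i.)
Roots: {-7, -3, -1}

Each tropical root is a break point of the lower envelope of the lines y = a_i + i · x (there are 4 lines, with slopes 0, 1, ..., 3). Only the lines that attain the minimum somewhere contribute to roots; other lines are dominated. Here the surviving (envelope) indices are i = 3, i = 2, i = 1, i = 0.
Intersections between consecutive envelope lines give the roots: for adjacent envelope indices i < j the intersection is x = (a_i − a_j) / (j − i). Reading off the sorted break points: {-7, -3, -1}.
Verification: at each break x_0, at least two indices attain the minimum of min_i(a_i + i · x_0).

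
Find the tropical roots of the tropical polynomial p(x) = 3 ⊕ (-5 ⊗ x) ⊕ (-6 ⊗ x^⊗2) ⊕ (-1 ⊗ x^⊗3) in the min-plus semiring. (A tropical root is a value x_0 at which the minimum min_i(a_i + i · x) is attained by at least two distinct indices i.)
Roots: {-5, 1, 8}

Each tropical root is a break point of the lower envelope of the lines y = a_i + i · x (there are 4 lines, with slopes 0, 1, ..., 3). Only the lines that attain the minimum somewhere contribute to roots; other lines are dominated. Here the surviving (envelope) indices are i = 3, i = 2, i = 1, i = 0.
Intersections between consecutive envelope lines give the roots: for adjacent envelope indices i < j the intersection is x = (a_i − a_j) / (j − i). Reading off the sorted break points: {-5, 1, 8}.
Verification: at each break x_0, at least two indices attain the minimum of min_i(a_i + i · x_0).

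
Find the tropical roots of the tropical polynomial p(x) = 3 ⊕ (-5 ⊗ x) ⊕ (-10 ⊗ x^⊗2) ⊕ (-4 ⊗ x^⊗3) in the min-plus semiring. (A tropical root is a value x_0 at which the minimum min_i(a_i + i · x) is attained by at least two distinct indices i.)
Roots: {-6, 5, 8}

Each tropical root is a break point of the lower envelope of the lines y = a_i + i · x (there are 4 lines, with slopes 0, 1, ..., 3). Only the lines that attain the minimum somewhere contribute to roots; other lines are dominated. Here the surviving (envelope) indices are i = 3, i = 2, i = 1, i = 0.
Intersections between consecutive envelope lines give the roots: for adjacent envelope indices i < j the intersection is x = (a_i − a_j) / (j − i). Reading off the sorted break points: {-6, 5, 8}.
Verification: at each break x_0, at least two indices attain the minimum of min_i(a_i + i · x_0).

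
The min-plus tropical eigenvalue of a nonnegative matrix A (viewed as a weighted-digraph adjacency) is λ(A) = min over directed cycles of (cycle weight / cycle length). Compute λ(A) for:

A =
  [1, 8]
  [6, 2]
λ(A) = 1

Enumerate directed cycles and compute their means (weight / length). Sample:
  cycle 0 → 0: weight = 1, length = 1, mean = 1/1 ≈ 1.000
  cycle 1 → 1: weight = 2, length = 1, mean = 2/1 ≈ 2.000
  cycle 0 → 1 → 0: weight = 14, length = 2, mean = 14/2 ≈ 7.000
  cycle 1 → 0 → 1: weight = 14, length = 2, mean = 14/2 ≈ 7.000
Minimum mean = 1.000, attained e.g. along the cycle 0 → 0 with weight 1 and length 1. So λ(A) = 1/1 = 1.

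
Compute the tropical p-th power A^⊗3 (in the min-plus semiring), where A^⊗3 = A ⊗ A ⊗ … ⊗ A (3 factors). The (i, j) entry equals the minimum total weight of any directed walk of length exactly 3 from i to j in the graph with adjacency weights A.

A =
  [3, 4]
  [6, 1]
A^⊗3 =
  [9, 6]
  [8, 3]

Each entry (A^⊗3)_ij equals the minimum over all length-3 walks i = v_0 → v_1 → … → v_3 = j of Σ_t A[v_t][v_{t+1}]. For example, for (i, j) = (0, 1) we minimise over 4 possible intermediate vertex sequences; the minimum is 6, attained along the walk 0 → 1 → 1 → 1.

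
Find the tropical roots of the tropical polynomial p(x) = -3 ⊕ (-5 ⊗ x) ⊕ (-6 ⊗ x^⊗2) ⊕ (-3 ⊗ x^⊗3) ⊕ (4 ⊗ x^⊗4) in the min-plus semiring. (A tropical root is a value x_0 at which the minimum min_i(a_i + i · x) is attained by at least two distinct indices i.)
Roots: {-7, -3, 1, 2}

Each tropical root is a break point of the lower envelope of the lines y = a_i + i · x (there are 5 lines, with slopes 0, 1, ..., 4). Only the lines that attain the minimum somewhere contribute to roots; other lines are dominated. Here the surviving (envelope) indices are i = 4, i = 3, i = 2, i = 1, i = 0.
Intersections between consecutive envelope lines give the roots: for adjacent envelope indices i < j the intersection is x = (a_i − a_j) / (j − i). Reading off the sorted break points: {-7, -3, 1, 2}.
Verification: at each break x_0, at least two indices attain the minimum of min_i(a_i + i · x_0).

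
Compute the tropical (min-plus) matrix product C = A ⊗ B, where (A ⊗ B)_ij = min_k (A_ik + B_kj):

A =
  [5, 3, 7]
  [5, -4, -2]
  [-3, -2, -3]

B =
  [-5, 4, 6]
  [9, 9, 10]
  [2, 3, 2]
A ⊗ B =
  [0, 9, 9]
  [0, 1, 0]
  [-8, 0, -1]

Apply the min-plus product entry-by-entry:
  C[0][0] = min over k of (A[0][0] + B[0][0] = 5 + -5 = 0, A[0][1] + B[1][0] = 3 + 9 = 12, A[0][2] + B[2][0] = 7 + 2 = 9) = 0 (attained at k = 0)
  C[0][1] = min over k of (A[0][0] + B[0][1] = 5 + 4 = 9, A[0][1] + B[1][1] = 3 + 9 = 12, A[0][2] + B[2][1] = 7 + 3 = 10) = 9 (attained at k = 0)
  C[0][2] = min over k of (A[0][0] + B[0][2] = 5 + 6 = 11, A[0][1] + B[1][2] = 3 + 10 = 13, A[0][2] + B[2][2] = 7 + 2 = 9) = 9 (attained at k = 2)
  C[1][0] = min over k of (A[1][0] + B[0][0] = 5 + -5 = 0, A[1][1] + B[1][0] = -4 + 9 = 5, A[1][2] + B[2][0] = -2 + 2 = 0) = 0 (attained at k = 0)
  C[1][1] = min over k of (A[1][0] + B[0][1] = 5 + 4 = 9, A[1][1] + B[1][1] = -4 + 9 = 5, A[1][2] + B[2][1] = -2 + 3 = 1) = 1 (attained at k = 2)
  C[1][2] = min over k of (A[1][0] + B[0][2] = 5 + 6 = 11, A[1][1] + B[1][2] = -4 + 10 = 6, A[1][2] + B[2][2] = -2 + 2 = 0) = 0 (attained at k = 2)
  C[2][0] = min over k of (A[2][0] + B[0][0] = -3 + -5 = -8, A[2][1] + B[1][0] = -2 + 9 = 7, A[2][2] + B[2][0] = -3 + 2 = -1) = -8 (attained at k = 0)
  C[2][1] = min over k of (A[2][0] + B[0][1] = -3 + 4 = 1, A[2][1] + B[1][1] = -2 + 9 = 7, A[2][2] + B[2][1] = -3 + 3 = 0) = 0 (attained at k = 2)
  C[2][2] = min over k of (A[2][0] + B[0][2] = -3 + 6 = 3, A[2][1] + B[1][2] = -2 + 10 = 8, A[2][2] + B[2][2] = -3 + 2 = -1) = -1 (attained at k = 2)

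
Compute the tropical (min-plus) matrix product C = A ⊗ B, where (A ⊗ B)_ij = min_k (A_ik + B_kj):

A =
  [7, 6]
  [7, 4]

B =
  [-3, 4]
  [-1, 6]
A ⊗ B =
  [4, 11]
  [3, 10]

Apply the min-plus product entry-by-entry:
  C[0][0] = min over k of (A[0][0] + B[0][0] = 7 + -3 = 4, A[0][1] + B[1][0] = 6 + -1 = 5) = 4 (attained at k = 0)
  C[0][1] = min over k of (A[0][0] + B[0][1] = 7 + 4 = 11, A[0][1] + B[1][1] = 6 + 6 = 12) = 11 (attained at k = 0)
  C[1][0] = min over k of (A[1][0] + B[0][0] = 7 + -3 = 4, A[1][1] + B[1][0] = 4 + -1 = 3) = 3 (attained at k = 1)
  C[1][1] = min over k of (A[1][0] + B[0][1] = 7 + 4 = 11, A[1][1] + B[1][1] = 4 + 6 = 10) = 10 (attained at k = 1)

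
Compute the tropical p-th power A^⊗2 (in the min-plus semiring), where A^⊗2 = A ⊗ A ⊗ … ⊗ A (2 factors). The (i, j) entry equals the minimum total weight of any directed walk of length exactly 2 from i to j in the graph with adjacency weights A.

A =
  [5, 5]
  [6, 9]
A^⊗2 =
  [10, 10]
  [11, 11]

Each entry (A^⊗2)_ij equals the minimum over all length-2 walks i = v_0 → v_1 → … → v_2 = j of Σ_t A[v_t][v_{t+1}]. For example, for (i, j) = (0, 1) we minimise over 2 possible intermediate vertex sequences; the minimum is 10, attained along the walk 0 → 0 → 1.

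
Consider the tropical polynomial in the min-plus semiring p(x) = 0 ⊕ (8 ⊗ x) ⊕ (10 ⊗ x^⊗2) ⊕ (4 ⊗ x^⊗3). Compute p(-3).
p(-3) = -5

A tropical monomial a ⊗ x^⊗i evaluates to a + i · x. Evaluating each term at x = -3:
  Term 0 contributes 0 + 0 · -3 = 0
  Term 1 contributes 8 + 1 · -3 = 5
  Term 2 contributes 10 + 2 · -3 = 4
  Term 3 contributes 4 + 3 · -3 = -5
p(-3) = ⊕ of these = min[0, 5, 4, -5] = -5.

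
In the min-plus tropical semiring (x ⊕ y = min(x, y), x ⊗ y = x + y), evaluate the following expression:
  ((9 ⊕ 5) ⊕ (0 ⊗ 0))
((9 ⊕ 5) ⊕ (0 ⊗ 0)) = 0

Expand innermost to outermost. Recall ⊕ takes the minimum of its arguments and ⊗ takes their sum. Working out the expression ((9 ⊕ 5) ⊕ (0 ⊗ 0)) gives 0.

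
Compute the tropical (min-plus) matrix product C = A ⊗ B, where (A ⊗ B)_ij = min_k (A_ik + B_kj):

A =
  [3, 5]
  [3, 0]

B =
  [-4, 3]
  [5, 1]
A ⊗ B =
  [-1, 6]
  [-1, 1]

Apply the min-plus product entry-by-entry:
  C[0][0] = min over k of (A[0][0] + B[0][0] = 3 + -4 = -1, A[0][1] + B[1][0] = 5 + 5 = 10) = -1 (attained at k = 0)
  C[0][1] = min over k of (A[0][0] + B[0][1] = 3 + 3 = 6, A[0][1] + B[1][1] = 5 + 1 = 6) = 6 (attained at k = 0)
  C[1][0] = min over k of (A[1][0] + B[0][0] = 3 + -4 = -1, A[1][1] + B[1][0] = 0 + 5 = 5) = -1 (attained at k = 0)
  C[1][1] = min over k of (A[1][0] + B[0][1] = 3 + 3 = 6, A[1][1] + B[1][1] = 0 + 1 = 1) = 1 (attained at k = 1)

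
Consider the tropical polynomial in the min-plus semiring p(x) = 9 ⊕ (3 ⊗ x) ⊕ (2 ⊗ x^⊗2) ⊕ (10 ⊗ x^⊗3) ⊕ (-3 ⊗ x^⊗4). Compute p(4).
p(4) = 7

A tropical monomial a ⊗ x^⊗i evaluates to a + i · x. Evaluating each term at x = 4:
  Term 0 contributes 9 + 0 · 4 = 9
  Term 1 contributes 3 + 1 · 4 = 7
  Term 2 contributes 2 + 2 · 4 = 10
  Term 3 contributes 10 + 3 · 4 = 22
  Term 4 contributes -3 + 4 · 4 = 13
p(4) = ⊕ of these = min[9, 7, 10, 22, 13] = 7.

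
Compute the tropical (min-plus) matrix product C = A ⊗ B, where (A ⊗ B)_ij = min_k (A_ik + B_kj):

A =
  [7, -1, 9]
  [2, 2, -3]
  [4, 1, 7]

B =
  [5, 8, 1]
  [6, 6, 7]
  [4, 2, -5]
A ⊗ B =
  [5, 5, 4]
  [1, -1, -8]
  [7, 7, 2]

Apply the min-plus product entry-by-entry:
  C[0][0] = min over k of (A[0][0] + B[0][0] = 7 + 5 = 12, A[0][1] + B[1][0] = -1 + 6 = 5, A[0][2] + B[2][0] = 9 + 4 = 13) = 5 (attained at k = 1)
  C[0][1] = min over k of (A[0][0] + B[0][1] = 7 + 8 = 15, A[0][1] + B[1][1] = -1 + 6 = 5, A[0][2] + B[2][1] = 9 + 2 = 11) = 5 (attained at k = 1)
  C[0][2] = min over k of (A[0][0] + B[0][2] = 7 + 1 = 8, A[0][1] + B[1][2] = -1 + 7 = 6, A[0][2] + B[2][2] = 9 + -5 = 4) = 4 (attained at k = 2)
  C[1][0] = min over k of (A[1][0] + B[0][0] = 2 + 5 = 7, A[1][1] + B[1][0] = 2 + 6 = 8, A[1][2] + B[2][0] = -3 + 4 = 1) = 1 (attained at k = 2)
  C[1][1] = min over k of (A[1][0] + B[0][1] = 2 + 8 = 10, A[1][1] + B[1][1] = 2 + 6 = 8, A[1][2] + B[2][1] = -3 + 2 = -1) = -1 (attained at k = 2)
  C[1][2] = min over k of (A[1][0] + B[0][2] = 2 + 1 = 3, A[1][1] + B[1][2] = 2 + 7 = 9, A[1][2] + B[2][2] = -3 + -5 = -8) = -8 (attained at k = 2)
  C[2][0] = min over k of (A[2][0] + B[0][0] = 4 + 5 = 9, A[2][1] + B[1][0] = 1 + 6 = 7, A[2][2] + B[2][0] = 7 + 4 = 11) = 7 (attained at k = 1)
  C[2][1] = min over k of (A[2][0] + B[0][1] = 4 + 8 = 12, A[2][1] + B[1][1] = 1 + 6 = 7, A[2][2] + B[2][1] = 7 + 2 = 9) = 7 (attained at k = 1)
  C[2][2] = min over k of (A[2][0] + B[0][2] = 4 + 1 = 5, A[2][1] + B[1][2] = 1 + 7 = 8, A[2][2] + B[2][2] = 7 + -5 = 2) = 2 (attained at k = 2)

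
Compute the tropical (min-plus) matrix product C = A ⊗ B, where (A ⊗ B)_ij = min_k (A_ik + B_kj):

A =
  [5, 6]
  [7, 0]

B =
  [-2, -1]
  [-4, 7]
A ⊗ B =
  [2, 4]
  [-4, 6]

Apply the min-plus product entry-by-entry:
  C[0][0] = min over k of (A[0][0] + B[0][0] = 5 + -2 = 3, A[0][1] + B[1][0] = 6 + -4 = 2) = 2 (attained at k = 1)
  C[0][1] = min over k of (A[0][0] + B[0][1] = 5 + -1 = 4, A[0][1] + B[1][1] = 6 + 7 = 13) = 4 (attained at k = 0)
  C[1][0] = min over k of (A[1][0] + B[0][0] = 7 + -2 = 5, A[1][1] + B[1][0] = 0 + -4 = -4) = -4 (attained at k = 1)
  C[1][1] = min over k of (A[1][0] + B[0][1] = 7 + -1 = 6, A[1][1] + B[1][1] = 0 + 7 = 7) = 6 (attained at k = 0)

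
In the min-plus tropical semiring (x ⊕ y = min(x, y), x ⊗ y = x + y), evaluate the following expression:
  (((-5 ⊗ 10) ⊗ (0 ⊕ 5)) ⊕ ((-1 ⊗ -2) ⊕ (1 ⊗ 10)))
(((-5 ⊗ 10) ⊗ (0 ⊕ 5)) ⊕ ((-1 ⊗ -2) ⊕ (1 ⊗ 10))) = -3

Expand innermost to outermost. Recall ⊕ takes the minimum of its arguments and ⊗ takes their sum. Working out the expression (((-5 ⊗ 10) ⊗ (0 ⊕ 5)) ⊕ ((-1 ⊗ -2) ⊕ (1 ⊗ 10))) gives -3.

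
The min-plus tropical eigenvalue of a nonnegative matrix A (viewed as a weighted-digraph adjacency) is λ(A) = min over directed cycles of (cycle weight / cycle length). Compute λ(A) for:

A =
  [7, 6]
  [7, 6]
λ(A) = 6

Enumerate directed cycles and compute their means (weight / length). Sample:
  cycle 0 → 0: weight = 7, length = 1, mean = 7/1 ≈ 7.000
  cycle 1 → 1: weight = 6, length = 1, mean = 6/1 ≈ 6.000
  cycle 0 → 1 → 0: weight = 13, length = 2, mean = 13/2 ≈ 6.500
  cycle 1 → 0 → 1: weight = 13, length = 2, mean = 13/2 ≈ 6.500
Minimum mean = 6.000, attained e.g. along the cycle 1 → 1 with weight 6 and length 1. So λ(A) = 6/1 = 6.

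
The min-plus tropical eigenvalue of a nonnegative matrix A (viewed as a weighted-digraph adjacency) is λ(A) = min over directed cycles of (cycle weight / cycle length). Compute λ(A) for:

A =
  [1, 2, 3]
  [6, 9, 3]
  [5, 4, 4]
λ(A) = 1

Enumerate directed cycles and compute their means (weight / length). Sample:
  cycle 0 → 0: weight = 1, length = 1, mean = 1/1 ≈ 1.000
  cycle 1 → 1: weight = 9, length = 1, mean = 9/1 ≈ 9.000
  cycle 2 → 2: weight = 4, length = 1, mean = 4/1 ≈ 4.000
  cycle 0 → 1 → 0: weight = 8, length = 2, mean = 8/2 ≈ 4.000
  cycle 0 → 2 → 0: weight = 8, length = 2, mean = 8/2 ≈ 4.000
  cycle 1 → 0 → 1: weight = 8, length = 2, mean = 8/2 ≈ 4.000
Minimum mean = 1.000, attained e.g. along the cycle 0 → 0 with weight 1 and length 1. So λ(A) = 1/1 = 1.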